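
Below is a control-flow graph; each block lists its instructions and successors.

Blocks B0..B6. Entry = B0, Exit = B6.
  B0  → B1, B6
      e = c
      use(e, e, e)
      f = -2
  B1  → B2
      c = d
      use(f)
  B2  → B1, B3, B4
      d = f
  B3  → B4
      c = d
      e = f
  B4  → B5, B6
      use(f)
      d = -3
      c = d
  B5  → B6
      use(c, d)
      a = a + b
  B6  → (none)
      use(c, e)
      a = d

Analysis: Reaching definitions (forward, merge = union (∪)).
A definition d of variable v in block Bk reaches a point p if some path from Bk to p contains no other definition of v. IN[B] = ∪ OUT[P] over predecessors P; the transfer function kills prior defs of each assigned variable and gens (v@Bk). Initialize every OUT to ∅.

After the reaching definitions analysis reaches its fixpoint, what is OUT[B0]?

Converged values:
  B0:   IN={}   OUT={e@B0, f@B0}
  B1:   IN={c@B1, d@B2, e@B0, f@B0}   OUT={c@B1, d@B2, e@B0, f@B0}
  B2:   IN={c@B1, d@B2, e@B0, f@B0}   OUT={c@B1, d@B2, e@B0, f@B0}
  B3:   IN={c@B1, d@B2, e@B0, f@B0}   OUT={c@B3, d@B2, e@B3, f@B0}
  B4:   IN={c@B1, c@B3, d@B2, e@B0, e@B3, f@B0}   OUT={c@B4, d@B4, e@B0, e@B3, f@B0}
  B5:   IN={c@B4, d@B4, e@B0, e@B3, f@B0}   OUT={a@B5, c@B4, d@B4, e@B0, e@B3, f@B0}
  B6:   IN={a@B5, c@B4, d@B4, e@B0, e@B3, f@B0}   OUT={a@B6, c@B4, d@B4, e@B0, e@B3, f@B0}

B0 is the boundary node: IN[B0] = {}
Applying B0's transfer function to that IN value gives OUT[B0] (row B0 above).

Answer: {e@B0, f@B0}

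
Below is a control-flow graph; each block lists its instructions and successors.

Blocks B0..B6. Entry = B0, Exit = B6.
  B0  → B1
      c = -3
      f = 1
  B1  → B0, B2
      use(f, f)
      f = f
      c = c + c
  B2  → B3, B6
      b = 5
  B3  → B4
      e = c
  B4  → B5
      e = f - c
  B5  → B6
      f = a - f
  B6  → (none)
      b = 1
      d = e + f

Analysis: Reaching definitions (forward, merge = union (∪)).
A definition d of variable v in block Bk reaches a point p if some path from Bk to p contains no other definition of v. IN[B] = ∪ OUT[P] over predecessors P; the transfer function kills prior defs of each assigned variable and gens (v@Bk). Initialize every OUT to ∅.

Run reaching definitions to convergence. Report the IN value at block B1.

Answer: {c@B0, f@B0}

Working:
Per-block solution:
  B0:  IN={c@B1, f@B1}  OUT={c@B0, f@B0}
  B1:  IN={c@B0, f@B0}  OUT={c@B1, f@B1}
  B2:  IN={c@B1, f@B1}  OUT={b@B2, c@B1, f@B1}
  B3:  IN={b@B2, c@B1, f@B1}  OUT={b@B2, c@B1, e@B3, f@B1}
  B4:  IN={b@B2, c@B1, e@B3, f@B1}  OUT={b@B2, c@B1, e@B4, f@B1}
  B5:  IN={b@B2, c@B1, e@B4, f@B1}  OUT={b@B2, c@B1, e@B4, f@B5}
  B6:  IN={b@B2, c@B1, e@B4, f@B1, f@B5}  OUT={b@B6, c@B1, d@B6, e@B4, f@B1, f@B5}

Merge at B1: IN[B1] = OUT[B0] = {c@B0, f@B0}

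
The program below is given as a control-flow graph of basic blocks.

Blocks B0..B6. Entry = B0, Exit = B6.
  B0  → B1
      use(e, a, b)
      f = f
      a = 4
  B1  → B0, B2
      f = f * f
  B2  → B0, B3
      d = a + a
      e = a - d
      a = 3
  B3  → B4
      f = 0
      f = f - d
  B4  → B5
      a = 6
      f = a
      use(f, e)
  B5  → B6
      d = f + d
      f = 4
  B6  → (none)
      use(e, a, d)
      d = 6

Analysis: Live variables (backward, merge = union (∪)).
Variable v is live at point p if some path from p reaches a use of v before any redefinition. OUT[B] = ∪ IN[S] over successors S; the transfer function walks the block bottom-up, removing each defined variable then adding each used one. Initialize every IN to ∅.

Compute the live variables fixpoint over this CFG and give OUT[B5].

Answer: {a, d, e}

Derivation:
Converged values:
  B0:  IN={a, b, e, f}  OUT={a, b, e, f}
  B1:  IN={a, b, e, f}  OUT={a, b, e, f}
  B2:  IN={a, b, f}  OUT={a, b, d, e, f}
  B3:  IN={d, e}  OUT={d, e}
  B4:  IN={d, e}  OUT={a, d, e, f}
  B5:  IN={a, d, e, f}  OUT={a, d, e}
  B6:  IN={a, d, e}  OUT={}

Merge at B5: OUT[B5] = IN[B6] = {a, d, e}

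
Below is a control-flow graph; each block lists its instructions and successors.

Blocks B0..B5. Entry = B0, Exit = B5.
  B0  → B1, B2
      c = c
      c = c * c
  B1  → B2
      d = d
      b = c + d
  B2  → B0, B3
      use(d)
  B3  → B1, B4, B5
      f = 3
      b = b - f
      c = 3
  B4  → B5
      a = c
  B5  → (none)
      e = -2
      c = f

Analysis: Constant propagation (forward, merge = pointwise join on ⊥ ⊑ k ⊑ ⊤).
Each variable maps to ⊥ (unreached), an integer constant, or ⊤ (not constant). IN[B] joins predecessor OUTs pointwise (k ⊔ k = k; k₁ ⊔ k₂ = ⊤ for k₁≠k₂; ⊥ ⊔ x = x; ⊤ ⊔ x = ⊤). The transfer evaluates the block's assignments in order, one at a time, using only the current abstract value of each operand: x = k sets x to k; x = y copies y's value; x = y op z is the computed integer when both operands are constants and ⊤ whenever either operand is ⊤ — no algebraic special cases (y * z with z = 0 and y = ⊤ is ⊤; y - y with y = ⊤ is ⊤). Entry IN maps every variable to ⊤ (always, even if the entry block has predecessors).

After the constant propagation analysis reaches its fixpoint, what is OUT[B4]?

Answer: {a: 3, b: ⊤, c: 3, d: ⊤, e: ⊤, f: 3}

Working:
Per-block solution:
  B0:  IN=(all ⊤)  OUT=(all ⊤)
  B1:  IN=(all ⊤)  OUT=(all ⊤)
  B2:  IN=(all ⊤)  OUT=(all ⊤)
  B3:  IN=(all ⊤)  OUT={c:3, f:3; rest ⊤}
  B4:  IN={c:3, f:3; rest ⊤}  OUT={a:3, c:3, f:3; rest ⊤}
  B5:  IN={c:3, f:3; rest ⊤}  OUT={c:3, e:-2, f:3; rest ⊤}

Merge at B4: IN[B4] = OUT[B3] = {a: ⊤, b: ⊤, c: 3, d: ⊤, e: ⊤, f: 3}
Applying B4's transfer function to that IN value gives OUT[B4] (row B4 above).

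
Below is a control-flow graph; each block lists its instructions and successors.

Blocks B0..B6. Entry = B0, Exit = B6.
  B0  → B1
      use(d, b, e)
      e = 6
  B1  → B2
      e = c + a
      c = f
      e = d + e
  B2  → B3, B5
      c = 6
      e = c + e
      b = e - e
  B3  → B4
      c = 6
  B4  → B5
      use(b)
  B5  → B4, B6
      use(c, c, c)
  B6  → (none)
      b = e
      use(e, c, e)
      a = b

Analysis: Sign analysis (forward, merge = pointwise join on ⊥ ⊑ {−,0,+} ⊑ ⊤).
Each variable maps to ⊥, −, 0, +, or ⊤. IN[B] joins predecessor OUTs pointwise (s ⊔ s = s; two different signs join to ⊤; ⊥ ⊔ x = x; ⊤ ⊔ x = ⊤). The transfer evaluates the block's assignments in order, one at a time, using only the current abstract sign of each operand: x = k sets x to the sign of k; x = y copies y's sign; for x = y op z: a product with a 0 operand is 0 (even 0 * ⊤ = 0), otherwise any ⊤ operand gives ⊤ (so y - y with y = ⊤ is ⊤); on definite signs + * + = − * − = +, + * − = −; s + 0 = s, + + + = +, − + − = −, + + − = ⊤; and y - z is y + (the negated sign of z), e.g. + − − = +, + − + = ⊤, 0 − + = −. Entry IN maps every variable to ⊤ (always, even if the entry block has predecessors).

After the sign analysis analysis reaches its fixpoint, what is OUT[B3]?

Per-block solution:
  B0: | IN=(all ⊤) | OUT={e:+; rest ⊤}
  B1: | IN={e:+; rest ⊤} | OUT=(all ⊤)
  B2: | IN=(all ⊤) | OUT={c:+; rest ⊤}
  B3: | IN={c:+; rest ⊤} | OUT={c:+; rest ⊤}
  B4: | IN={c:+; rest ⊤} | OUT={c:+; rest ⊤}
  B5: | IN={c:+; rest ⊤} | OUT={c:+; rest ⊤}
  B6: | IN={c:+; rest ⊤} | OUT={c:+; rest ⊤}

Merge at B3: IN[B3] = OUT[B2] = {a: ⊤, b: ⊤, c: +, d: ⊤, e: ⊤, f: ⊤}
Applying B3's transfer function to that IN value gives OUT[B3] (row B3 above).

Answer: {a: ⊤, b: ⊤, c: +, d: ⊤, e: ⊤, f: ⊤}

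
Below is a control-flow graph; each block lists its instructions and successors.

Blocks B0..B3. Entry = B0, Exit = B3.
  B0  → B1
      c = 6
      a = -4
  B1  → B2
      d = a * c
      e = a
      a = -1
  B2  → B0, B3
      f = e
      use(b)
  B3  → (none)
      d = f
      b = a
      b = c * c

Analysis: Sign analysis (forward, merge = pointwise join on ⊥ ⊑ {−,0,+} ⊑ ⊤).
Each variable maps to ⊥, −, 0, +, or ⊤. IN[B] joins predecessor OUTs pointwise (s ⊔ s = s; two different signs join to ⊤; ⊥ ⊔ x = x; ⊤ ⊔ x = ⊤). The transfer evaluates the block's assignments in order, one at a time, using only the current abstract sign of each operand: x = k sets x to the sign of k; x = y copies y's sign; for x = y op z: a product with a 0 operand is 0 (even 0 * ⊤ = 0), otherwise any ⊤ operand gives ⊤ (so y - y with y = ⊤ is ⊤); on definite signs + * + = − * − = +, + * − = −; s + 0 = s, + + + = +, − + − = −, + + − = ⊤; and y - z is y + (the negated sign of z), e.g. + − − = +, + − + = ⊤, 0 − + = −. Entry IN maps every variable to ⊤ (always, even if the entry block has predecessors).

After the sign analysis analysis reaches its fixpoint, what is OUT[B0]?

Fixpoint table:
  B0: | IN=(all ⊤) | OUT={a:-, c:+; rest ⊤}
  B1: | IN={a:-, c:+; rest ⊤} | OUT={a:-, c:+, d:-, e:-; rest ⊤}
  B2: | IN={a:-, c:+, d:-, e:-; rest ⊤} | OUT={a:-, c:+, d:-, e:-, f:-; rest ⊤}
  B3: | IN={a:-, c:+, d:-, e:-, f:-; rest ⊤} | OUT={a:-, b:+, c:+, d:-, e:-, f:-; rest ⊤}

Merge at B0 (entry node, so the boundary value (all ⊤) is joined with the incoming edge(s)): IN[B0] = (all ⊤) ⊔ OUT[B2] = {a: ⊤, b: ⊤, c: ⊤, d: ⊤, e: ⊤, f: ⊤}
Applying B0's transfer function to that IN value gives OUT[B0] (row B0 above).

Answer: {a: -, b: ⊤, c: +, d: ⊤, e: ⊤, f: ⊤}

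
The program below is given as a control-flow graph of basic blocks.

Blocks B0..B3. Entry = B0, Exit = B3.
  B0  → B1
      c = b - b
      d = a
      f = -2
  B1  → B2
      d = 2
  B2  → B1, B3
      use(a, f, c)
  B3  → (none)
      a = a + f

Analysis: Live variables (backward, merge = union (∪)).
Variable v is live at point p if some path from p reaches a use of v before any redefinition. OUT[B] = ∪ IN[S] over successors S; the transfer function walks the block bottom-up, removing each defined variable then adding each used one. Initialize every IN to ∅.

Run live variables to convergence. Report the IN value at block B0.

Answer: {a, b}

Working:
Fixpoint table:
  B0:   IN={a, b}   OUT={a, c, f}
  B1:   IN={a, c, f}   OUT={a, c, f}
  B2:   IN={a, c, f}   OUT={a, c, f}
  B3:   IN={a, f}   OUT={}

Merge at B0: OUT[B0] = IN[B1] = {a, c, f}
Applying B0's transfer function to that OUT value gives IN[B0] (row B0 above).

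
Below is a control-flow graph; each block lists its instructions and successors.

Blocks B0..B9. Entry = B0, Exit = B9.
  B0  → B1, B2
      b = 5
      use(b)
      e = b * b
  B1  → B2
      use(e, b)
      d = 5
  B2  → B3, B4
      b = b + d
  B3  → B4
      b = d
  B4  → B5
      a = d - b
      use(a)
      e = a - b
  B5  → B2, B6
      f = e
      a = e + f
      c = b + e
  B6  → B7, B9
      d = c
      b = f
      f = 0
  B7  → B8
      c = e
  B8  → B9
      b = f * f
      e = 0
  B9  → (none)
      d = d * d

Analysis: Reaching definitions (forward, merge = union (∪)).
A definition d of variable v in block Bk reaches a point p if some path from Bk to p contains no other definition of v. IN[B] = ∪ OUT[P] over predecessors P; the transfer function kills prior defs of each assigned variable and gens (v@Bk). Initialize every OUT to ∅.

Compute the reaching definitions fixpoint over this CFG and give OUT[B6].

Converged values:
  B0:  IN={}  OUT={b@B0, e@B0}
  B1:  IN={b@B0, e@B0}  OUT={b@B0, d@B1, e@B0}
  B2:  IN={a@B5, b@B0, b@B2, b@B3, c@B5, d@B1, e@B0, e@B4, f@B5}  OUT={a@B5, b@B2, c@B5, d@B1, e@B0, e@B4, f@B5}
  B3:  IN={a@B5, b@B2, c@B5, d@B1, e@B0, e@B4, f@B5}  OUT={a@B5, b@B3, c@B5, d@B1, e@B0, e@B4, f@B5}
  B4:  IN={a@B5, b@B2, b@B3, c@B5, d@B1, e@B0, e@B4, f@B5}  OUT={a@B4, b@B2, b@B3, c@B5, d@B1, e@B4, f@B5}
  B5:  IN={a@B4, b@B2, b@B3, c@B5, d@B1, e@B4, f@B5}  OUT={a@B5, b@B2, b@B3, c@B5, d@B1, e@B4, f@B5}
  B6:  IN={a@B5, b@B2, b@B3, c@B5, d@B1, e@B4, f@B5}  OUT={a@B5, b@B6, c@B5, d@B6, e@B4, f@B6}
  B7:  IN={a@B5, b@B6, c@B5, d@B6, e@B4, f@B6}  OUT={a@B5, b@B6, c@B7, d@B6, e@B4, f@B6}
  B8:  IN={a@B5, b@B6, c@B7, d@B6, e@B4, f@B6}  OUT={a@B5, b@B8, c@B7, d@B6, e@B8, f@B6}
  B9:  IN={a@B5, b@B6, b@B8, c@B5, c@B7, d@B6, e@B4, e@B8, f@B6}  OUT={a@B5, b@B6, b@B8, c@B5, c@B7, d@B9, e@B4, e@B8, f@B6}

Merge at B6: IN[B6] = OUT[B5] = {a@B5, b@B2, b@B3, c@B5, d@B1, e@B4, f@B5}
Applying B6's transfer function to that IN value gives OUT[B6] (row B6 above).

Answer: {a@B5, b@B6, c@B5, d@B6, e@B4, f@B6}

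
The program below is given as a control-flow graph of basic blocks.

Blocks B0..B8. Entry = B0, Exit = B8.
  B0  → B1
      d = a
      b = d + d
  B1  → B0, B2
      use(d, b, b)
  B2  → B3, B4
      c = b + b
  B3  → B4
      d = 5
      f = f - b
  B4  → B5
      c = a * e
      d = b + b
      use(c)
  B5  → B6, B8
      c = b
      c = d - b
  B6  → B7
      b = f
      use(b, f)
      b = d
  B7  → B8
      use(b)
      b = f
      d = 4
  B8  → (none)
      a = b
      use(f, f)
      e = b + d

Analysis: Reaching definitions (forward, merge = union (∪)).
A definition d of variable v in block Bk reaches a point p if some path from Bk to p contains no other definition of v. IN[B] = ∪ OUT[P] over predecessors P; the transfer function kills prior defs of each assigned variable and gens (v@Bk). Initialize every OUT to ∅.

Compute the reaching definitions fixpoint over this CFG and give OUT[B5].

Per-block solution:
  B0:  IN={b@B0, d@B0}  OUT={b@B0, d@B0}
  B1:  IN={b@B0, d@B0}  OUT={b@B0, d@B0}
  B2:  IN={b@B0, d@B0}  OUT={b@B0, c@B2, d@B0}
  B3:  IN={b@B0, c@B2, d@B0}  OUT={b@B0, c@B2, d@B3, f@B3}
  B4:  IN={b@B0, c@B2, d@B0, d@B3, f@B3}  OUT={b@B0, c@B4, d@B4, f@B3}
  B5:  IN={b@B0, c@B4, d@B4, f@B3}  OUT={b@B0, c@B5, d@B4, f@B3}
  B6:  IN={b@B0, c@B5, d@B4, f@B3}  OUT={b@B6, c@B5, d@B4, f@B3}
  B7:  IN={b@B6, c@B5, d@B4, f@B3}  OUT={b@B7, c@B5, d@B7, f@B3}
  B8:  IN={b@B0, b@B7, c@B5, d@B4, d@B7, f@B3}  OUT={a@B8, b@B0, b@B7, c@B5, d@B4, d@B7, e@B8, f@B3}

Merge at B5: IN[B5] = OUT[B4] = {b@B0, c@B4, d@B4, f@B3}
Applying B5's transfer function to that IN value gives OUT[B5] (row B5 above).

Answer: {b@B0, c@B5, d@B4, f@B3}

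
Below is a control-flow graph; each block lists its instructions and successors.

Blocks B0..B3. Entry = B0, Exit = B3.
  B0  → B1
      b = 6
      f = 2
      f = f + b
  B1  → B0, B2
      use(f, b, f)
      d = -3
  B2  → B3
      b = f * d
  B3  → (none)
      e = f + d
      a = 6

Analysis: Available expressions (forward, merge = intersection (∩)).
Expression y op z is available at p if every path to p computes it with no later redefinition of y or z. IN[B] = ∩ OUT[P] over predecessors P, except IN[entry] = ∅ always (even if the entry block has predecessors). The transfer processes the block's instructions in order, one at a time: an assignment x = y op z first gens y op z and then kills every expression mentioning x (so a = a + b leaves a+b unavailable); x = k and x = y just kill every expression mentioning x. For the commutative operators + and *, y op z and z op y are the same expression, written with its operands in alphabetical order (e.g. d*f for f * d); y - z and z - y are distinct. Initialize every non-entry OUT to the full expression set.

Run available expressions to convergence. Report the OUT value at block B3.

Converged values:
  B0:  IN={}  OUT={}
  B1:  IN={}  OUT={}
  B2:  IN={}  OUT={d*f}
  B3:  IN={d*f}  OUT={d*f, d+f}

Merge at B3: IN[B3] = OUT[B2] = {d*f}
Applying B3's transfer function to that IN value gives OUT[B3] (row B3 above).

Answer: {d*f, d+f}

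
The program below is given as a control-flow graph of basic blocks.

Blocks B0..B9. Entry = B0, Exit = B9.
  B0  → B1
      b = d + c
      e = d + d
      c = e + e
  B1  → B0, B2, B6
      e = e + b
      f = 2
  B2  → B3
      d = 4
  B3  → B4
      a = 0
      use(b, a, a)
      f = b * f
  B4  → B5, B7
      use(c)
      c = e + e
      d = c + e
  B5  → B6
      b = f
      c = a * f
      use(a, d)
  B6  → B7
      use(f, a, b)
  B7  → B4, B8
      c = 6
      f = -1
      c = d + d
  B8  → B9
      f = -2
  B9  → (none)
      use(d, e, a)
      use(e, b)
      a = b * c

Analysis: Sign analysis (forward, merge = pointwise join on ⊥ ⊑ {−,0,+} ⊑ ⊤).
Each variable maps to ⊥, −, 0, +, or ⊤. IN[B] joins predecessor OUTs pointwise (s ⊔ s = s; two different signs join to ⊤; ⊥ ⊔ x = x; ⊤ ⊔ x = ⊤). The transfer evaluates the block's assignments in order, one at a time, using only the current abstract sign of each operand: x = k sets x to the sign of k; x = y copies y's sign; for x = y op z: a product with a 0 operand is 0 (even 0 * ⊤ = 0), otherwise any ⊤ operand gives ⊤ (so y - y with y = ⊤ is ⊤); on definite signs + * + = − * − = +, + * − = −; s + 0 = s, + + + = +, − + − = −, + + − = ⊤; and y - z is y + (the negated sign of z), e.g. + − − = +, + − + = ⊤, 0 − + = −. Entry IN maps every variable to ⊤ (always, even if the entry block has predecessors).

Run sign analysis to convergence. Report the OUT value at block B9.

Per-block solution:
  B0:   IN=(all ⊤)   OUT=(all ⊤)
  B1:   IN=(all ⊤)   OUT={f:+; rest ⊤}
  B2:   IN={f:+; rest ⊤}   OUT={d:+, f:+; rest ⊤}
  B3:   IN={d:+, f:+; rest ⊤}   OUT={a:0, d:+; rest ⊤}
  B4:   IN=(all ⊤)   OUT=(all ⊤)
  B5:   IN=(all ⊤)   OUT=(all ⊤)
  B6:   IN=(all ⊤)   OUT=(all ⊤)
  B7:   IN=(all ⊤)   OUT={f:-; rest ⊤}
  B8:   IN={f:-; rest ⊤}   OUT={f:-; rest ⊤}
  B9:   IN={f:-; rest ⊤}   OUT={f:-; rest ⊤}

Merge at B9: IN[B9] = OUT[B8] = {a: ⊤, b: ⊤, c: ⊤, d: ⊤, e: ⊤, f: -}
Applying B9's transfer function to that IN value gives OUT[B9] (row B9 above).

Answer: {a: ⊤, b: ⊤, c: ⊤, d: ⊤, e: ⊤, f: -}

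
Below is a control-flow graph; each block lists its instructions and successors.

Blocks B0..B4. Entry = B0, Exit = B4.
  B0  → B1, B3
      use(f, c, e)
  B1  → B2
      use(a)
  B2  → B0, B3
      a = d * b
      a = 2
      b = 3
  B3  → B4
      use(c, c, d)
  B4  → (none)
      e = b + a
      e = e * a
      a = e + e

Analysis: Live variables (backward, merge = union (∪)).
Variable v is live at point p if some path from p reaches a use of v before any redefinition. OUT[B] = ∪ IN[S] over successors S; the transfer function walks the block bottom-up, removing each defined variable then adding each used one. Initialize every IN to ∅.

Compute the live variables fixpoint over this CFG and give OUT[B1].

Answer: {b, c, d, e, f}

Derivation:
Converged values:
  B0:   IN={a, b, c, d, e, f}   OUT={a, b, c, d, e, f}
  B1:   IN={a, b, c, d, e, f}   OUT={b, c, d, e, f}
  B2:   IN={b, c, d, e, f}   OUT={a, b, c, d, e, f}
  B3:   IN={a, b, c, d}   OUT={a, b}
  B4:   IN={a, b}   OUT={}

Merge at B1: OUT[B1] = IN[B2] = {b, c, d, e, f}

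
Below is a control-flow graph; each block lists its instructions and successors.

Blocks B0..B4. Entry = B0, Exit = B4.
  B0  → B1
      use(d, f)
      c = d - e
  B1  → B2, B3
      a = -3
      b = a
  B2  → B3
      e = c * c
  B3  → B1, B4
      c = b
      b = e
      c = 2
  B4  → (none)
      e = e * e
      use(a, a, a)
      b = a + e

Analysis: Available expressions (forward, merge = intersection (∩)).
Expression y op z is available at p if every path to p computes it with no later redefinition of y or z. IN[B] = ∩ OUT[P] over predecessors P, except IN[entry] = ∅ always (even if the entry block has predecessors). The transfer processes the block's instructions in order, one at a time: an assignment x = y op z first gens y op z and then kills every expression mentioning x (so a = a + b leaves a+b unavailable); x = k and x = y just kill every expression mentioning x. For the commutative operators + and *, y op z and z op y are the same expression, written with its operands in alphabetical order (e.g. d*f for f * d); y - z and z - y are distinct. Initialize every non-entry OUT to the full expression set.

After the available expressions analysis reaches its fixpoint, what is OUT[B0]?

Answer: {d-e}

Trace:
Per-block solution:
  B0: | IN={} | OUT={d-e}
  B1: | IN={} | OUT={}
  B2: | IN={} | OUT={c*c}
  B3: | IN={} | OUT={}
  B4: | IN={} | OUT={a+e}

B0 is the boundary node: IN[B0] = {}
Applying B0's transfer function to that IN value gives OUT[B0] (row B0 above).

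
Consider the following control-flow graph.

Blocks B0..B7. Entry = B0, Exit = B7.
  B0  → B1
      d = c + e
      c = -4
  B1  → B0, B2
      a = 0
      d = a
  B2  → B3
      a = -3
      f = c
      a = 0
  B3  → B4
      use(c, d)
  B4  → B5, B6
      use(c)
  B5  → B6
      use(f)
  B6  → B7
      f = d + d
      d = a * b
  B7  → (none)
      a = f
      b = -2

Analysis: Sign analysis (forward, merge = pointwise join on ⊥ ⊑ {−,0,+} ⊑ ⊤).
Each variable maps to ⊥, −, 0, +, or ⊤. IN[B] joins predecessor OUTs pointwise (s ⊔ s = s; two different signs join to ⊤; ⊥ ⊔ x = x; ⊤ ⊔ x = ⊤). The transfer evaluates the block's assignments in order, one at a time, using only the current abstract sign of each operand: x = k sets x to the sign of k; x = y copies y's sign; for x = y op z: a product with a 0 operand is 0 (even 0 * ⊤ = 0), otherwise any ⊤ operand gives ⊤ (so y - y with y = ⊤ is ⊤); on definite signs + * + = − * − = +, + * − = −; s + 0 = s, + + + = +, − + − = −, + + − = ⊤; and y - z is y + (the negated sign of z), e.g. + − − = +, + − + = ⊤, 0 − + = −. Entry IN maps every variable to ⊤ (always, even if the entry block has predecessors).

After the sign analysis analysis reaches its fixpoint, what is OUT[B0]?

Answer: {a: ⊤, b: ⊤, c: -, d: ⊤, e: ⊤, f: ⊤}

Working:
Per-block solution:
  B0:  IN=(all ⊤)  OUT={c:-; rest ⊤}
  B1:  IN={c:-; rest ⊤}  OUT={a:0, c:-, d:0; rest ⊤}
  B2:  IN={a:0, c:-, d:0; rest ⊤}  OUT={a:0, c:-, d:0, f:-; rest ⊤}
  B3:  IN={a:0, c:-, d:0, f:-; rest ⊤}  OUT={a:0, c:-, d:0, f:-; rest ⊤}
  B4:  IN={a:0, c:-, d:0, f:-; rest ⊤}  OUT={a:0, c:-, d:0, f:-; rest ⊤}
  B5:  IN={a:0, c:-, d:0, f:-; rest ⊤}  OUT={a:0, c:-, d:0, f:-; rest ⊤}
  B6:  IN={a:0, c:-, d:0, f:-; rest ⊤}  OUT={a:0, c:-, d:0, f:0; rest ⊤}
  B7:  IN={a:0, c:-, d:0, f:0; rest ⊤}  OUT={a:0, b:-, c:-, d:0, f:0; rest ⊤}

Merge at B0 (entry node, so the boundary value (all ⊤) is joined with the incoming edge(s)): IN[B0] = (all ⊤) ⊔ OUT[B1] = {a: ⊤, b: ⊤, c: ⊤, d: ⊤, e: ⊤, f: ⊤}
Applying B0's transfer function to that IN value gives OUT[B0] (row B0 above).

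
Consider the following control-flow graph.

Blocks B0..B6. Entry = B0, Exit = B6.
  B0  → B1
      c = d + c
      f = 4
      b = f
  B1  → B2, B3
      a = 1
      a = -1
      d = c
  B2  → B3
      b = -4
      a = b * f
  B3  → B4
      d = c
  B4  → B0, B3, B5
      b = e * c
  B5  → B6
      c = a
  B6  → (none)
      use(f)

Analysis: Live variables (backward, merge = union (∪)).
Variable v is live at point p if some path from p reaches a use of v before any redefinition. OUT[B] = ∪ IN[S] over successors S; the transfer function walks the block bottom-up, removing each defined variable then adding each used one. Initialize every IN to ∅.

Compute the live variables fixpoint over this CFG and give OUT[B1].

Answer: {a, c, e, f}

Derivation:
Fixpoint table:
  B0:  IN={c, d, e}  OUT={c, e, f}
  B1:  IN={c, e, f}  OUT={a, c, e, f}
  B2:  IN={c, e, f}  OUT={a, c, e, f}
  B3:  IN={a, c, e, f}  OUT={a, c, d, e, f}
  B4:  IN={a, c, d, e, f}  OUT={a, c, d, e, f}
  B5:  IN={a, f}  OUT={f}
  B6:  IN={f}  OUT={}

Merge at B1: OUT[B1] = IN[B2] ⊔ IN[B3] = {a, c, e, f}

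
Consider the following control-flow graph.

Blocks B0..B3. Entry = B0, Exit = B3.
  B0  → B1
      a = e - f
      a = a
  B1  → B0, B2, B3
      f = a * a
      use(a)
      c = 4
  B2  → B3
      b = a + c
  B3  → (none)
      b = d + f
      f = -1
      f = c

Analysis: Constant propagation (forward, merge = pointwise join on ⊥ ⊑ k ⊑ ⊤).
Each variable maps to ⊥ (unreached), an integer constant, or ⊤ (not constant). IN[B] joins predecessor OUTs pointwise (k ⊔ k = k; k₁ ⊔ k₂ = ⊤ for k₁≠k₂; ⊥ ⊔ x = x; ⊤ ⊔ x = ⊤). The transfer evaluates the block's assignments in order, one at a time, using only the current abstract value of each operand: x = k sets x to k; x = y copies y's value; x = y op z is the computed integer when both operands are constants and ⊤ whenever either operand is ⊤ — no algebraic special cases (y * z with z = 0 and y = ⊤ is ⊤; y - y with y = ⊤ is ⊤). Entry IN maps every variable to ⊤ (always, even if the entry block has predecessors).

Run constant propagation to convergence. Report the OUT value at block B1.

Answer: {a: ⊤, b: ⊤, c: 4, d: ⊤, e: ⊤, f: ⊤}

Trace:
Fixpoint table:
  B0:  IN=(all ⊤)  OUT=(all ⊤)
  B1:  IN=(all ⊤)  OUT={c:4; rest ⊤}
  B2:  IN={c:4; rest ⊤}  OUT={c:4; rest ⊤}
  B3:  IN={c:4; rest ⊤}  OUT={c:4, f:4; rest ⊤}

Merge at B1: IN[B1] = OUT[B0] = {a: ⊤, b: ⊤, c: ⊤, d: ⊤, e: ⊤, f: ⊤}
Applying B1's transfer function to that IN value gives OUT[B1] (row B1 above).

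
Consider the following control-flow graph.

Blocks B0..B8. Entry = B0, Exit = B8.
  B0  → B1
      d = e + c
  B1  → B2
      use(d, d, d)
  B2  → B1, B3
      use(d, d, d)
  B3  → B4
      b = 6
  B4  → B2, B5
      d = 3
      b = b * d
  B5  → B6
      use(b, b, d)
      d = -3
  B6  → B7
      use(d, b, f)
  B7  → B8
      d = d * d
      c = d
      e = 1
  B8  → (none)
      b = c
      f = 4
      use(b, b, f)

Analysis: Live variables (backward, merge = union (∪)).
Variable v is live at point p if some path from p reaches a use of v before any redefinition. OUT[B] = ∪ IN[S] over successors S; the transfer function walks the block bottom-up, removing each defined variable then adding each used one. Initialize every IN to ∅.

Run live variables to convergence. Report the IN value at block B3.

Fixpoint table:
  B0:   IN={c, e, f}   OUT={d, f}
  B1:   IN={d, f}   OUT={d, f}
  B2:   IN={d, f}   OUT={d, f}
  B3:   IN={f}   OUT={b, f}
  B4:   IN={b, f}   OUT={b, d, f}
  B5:   IN={b, d, f}   OUT={b, d, f}
  B6:   IN={b, d, f}   OUT={d}
  B7:   IN={d}   OUT={c}
  B8:   IN={c}   OUT={}

Merge at B3: OUT[B3] = IN[B4] = {b, f}
Applying B3's transfer function to that OUT value gives IN[B3] (row B3 above).

Answer: {f}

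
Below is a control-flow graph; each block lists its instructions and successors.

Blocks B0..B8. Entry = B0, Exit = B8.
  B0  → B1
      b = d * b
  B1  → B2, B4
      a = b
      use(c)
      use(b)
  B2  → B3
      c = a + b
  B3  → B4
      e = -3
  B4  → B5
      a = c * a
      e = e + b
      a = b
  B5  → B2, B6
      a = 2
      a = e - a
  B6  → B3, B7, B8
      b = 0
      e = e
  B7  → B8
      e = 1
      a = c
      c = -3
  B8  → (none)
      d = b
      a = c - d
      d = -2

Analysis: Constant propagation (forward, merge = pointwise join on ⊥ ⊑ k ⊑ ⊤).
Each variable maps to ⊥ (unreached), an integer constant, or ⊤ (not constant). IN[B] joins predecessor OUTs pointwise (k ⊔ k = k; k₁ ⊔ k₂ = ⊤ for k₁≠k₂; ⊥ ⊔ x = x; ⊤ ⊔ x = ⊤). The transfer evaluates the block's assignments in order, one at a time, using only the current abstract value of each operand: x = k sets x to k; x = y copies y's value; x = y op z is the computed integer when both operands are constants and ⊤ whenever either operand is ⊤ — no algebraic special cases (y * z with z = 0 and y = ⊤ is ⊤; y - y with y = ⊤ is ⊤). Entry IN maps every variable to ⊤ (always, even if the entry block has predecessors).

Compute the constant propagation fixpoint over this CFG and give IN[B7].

Answer: {a: ⊤, b: 0, c: ⊤, d: ⊤, e: ⊤, f: ⊤}

Trace:
Converged values:
  B0: | IN=(all ⊤) | OUT=(all ⊤)
  B1: | IN=(all ⊤) | OUT=(all ⊤)
  B2: | IN=(all ⊤) | OUT=(all ⊤)
  B3: | IN=(all ⊤) | OUT={e:-3; rest ⊤}
  B4: | IN=(all ⊤) | OUT=(all ⊤)
  B5: | IN=(all ⊤) | OUT=(all ⊤)
  B6: | IN=(all ⊤) | OUT={b:0; rest ⊤}
  B7: | IN={b:0; rest ⊤} | OUT={b:0, c:-3, e:1; rest ⊤}
  B8: | IN={b:0; rest ⊤} | OUT={b:0, d:-2; rest ⊤}

Merge at B7: IN[B7] = OUT[B6] = {a: ⊤, b: 0, c: ⊤, d: ⊤, e: ⊤, f: ⊤}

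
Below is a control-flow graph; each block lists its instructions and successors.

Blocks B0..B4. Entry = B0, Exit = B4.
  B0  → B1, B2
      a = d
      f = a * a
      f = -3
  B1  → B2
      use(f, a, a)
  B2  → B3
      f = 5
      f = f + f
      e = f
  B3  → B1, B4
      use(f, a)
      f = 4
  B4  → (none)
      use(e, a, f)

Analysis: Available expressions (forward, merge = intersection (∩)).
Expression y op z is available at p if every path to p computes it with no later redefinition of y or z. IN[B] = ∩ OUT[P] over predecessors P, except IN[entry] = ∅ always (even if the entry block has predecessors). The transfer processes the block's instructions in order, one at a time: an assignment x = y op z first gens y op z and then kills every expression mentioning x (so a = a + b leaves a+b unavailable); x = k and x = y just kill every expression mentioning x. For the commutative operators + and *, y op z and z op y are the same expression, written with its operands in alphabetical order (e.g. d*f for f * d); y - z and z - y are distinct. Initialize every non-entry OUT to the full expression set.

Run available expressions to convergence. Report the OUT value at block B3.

Per-block solution:
  B0: | IN={} | OUT={a*a}
  B1: | IN={a*a} | OUT={a*a}
  B2: | IN={a*a} | OUT={a*a}
  B3: | IN={a*a} | OUT={a*a}
  B4: | IN={a*a} | OUT={a*a}

Merge at B3: IN[B3] = OUT[B2] = {a*a}
Applying B3's transfer function to that IN value gives OUT[B3] (row B3 above).

Answer: {a*a}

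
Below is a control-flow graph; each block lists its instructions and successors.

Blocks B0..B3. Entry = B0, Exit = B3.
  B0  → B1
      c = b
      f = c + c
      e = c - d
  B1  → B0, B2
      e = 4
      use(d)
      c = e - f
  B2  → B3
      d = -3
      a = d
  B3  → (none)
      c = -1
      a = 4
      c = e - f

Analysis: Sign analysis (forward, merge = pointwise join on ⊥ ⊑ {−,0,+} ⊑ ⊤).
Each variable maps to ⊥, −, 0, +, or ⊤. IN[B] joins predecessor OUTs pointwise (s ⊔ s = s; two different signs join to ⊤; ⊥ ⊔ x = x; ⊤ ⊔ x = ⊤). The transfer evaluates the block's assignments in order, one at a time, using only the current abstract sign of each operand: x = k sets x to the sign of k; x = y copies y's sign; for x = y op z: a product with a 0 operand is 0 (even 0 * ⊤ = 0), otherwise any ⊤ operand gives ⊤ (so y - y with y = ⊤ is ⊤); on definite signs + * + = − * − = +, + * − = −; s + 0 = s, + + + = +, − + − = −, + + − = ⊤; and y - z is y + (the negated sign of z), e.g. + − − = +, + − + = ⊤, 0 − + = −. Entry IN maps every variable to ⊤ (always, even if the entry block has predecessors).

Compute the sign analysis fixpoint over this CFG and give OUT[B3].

Answer: {a: +, b: ⊤, c: ⊤, d: -, e: +, f: ⊤}

Trace:
Converged values:
  B0:  IN=(all ⊤)  OUT=(all ⊤)
  B1:  IN=(all ⊤)  OUT={e:+; rest ⊤}
  B2:  IN={e:+; rest ⊤}  OUT={a:-, d:-, e:+; rest ⊤}
  B3:  IN={a:-, d:-, e:+; rest ⊤}  OUT={a:+, d:-, e:+; rest ⊤}

Merge at B3: IN[B3] = OUT[B2] = {a: -, b: ⊤, c: ⊤, d: -, e: +, f: ⊤}
Applying B3's transfer function to that IN value gives OUT[B3] (row B3 above).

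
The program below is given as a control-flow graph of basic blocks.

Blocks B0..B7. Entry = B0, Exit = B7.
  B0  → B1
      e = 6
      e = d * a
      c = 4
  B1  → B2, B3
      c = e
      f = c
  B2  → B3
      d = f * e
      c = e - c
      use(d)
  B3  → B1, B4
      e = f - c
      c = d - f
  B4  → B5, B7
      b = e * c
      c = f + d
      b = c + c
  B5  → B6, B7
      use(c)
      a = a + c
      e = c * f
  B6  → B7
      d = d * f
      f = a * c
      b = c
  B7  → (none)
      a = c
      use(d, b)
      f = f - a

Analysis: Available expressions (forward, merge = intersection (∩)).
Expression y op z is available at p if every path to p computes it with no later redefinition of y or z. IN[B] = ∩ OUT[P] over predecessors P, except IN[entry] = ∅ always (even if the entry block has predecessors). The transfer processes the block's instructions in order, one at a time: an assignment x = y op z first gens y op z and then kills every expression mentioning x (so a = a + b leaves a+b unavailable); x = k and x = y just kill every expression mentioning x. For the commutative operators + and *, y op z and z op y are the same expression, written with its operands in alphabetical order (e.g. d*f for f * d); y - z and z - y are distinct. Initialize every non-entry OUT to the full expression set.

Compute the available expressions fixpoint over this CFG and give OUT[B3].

Per-block solution:
  B0: | IN={} | OUT={a*d}
  B1: | IN={} | OUT={}
  B2: | IN={} | OUT={e*f}
  B3: | IN={} | OUT={d-f}
  B4: | IN={d-f} | OUT={c+c, d+f, d-f}
  B5: | IN={c+c, d+f, d-f} | OUT={c*f, c+c, d+f, d-f}
  B6: | IN={c*f, c+c, d+f, d-f} | OUT={a*c, c+c}
  B7: | IN={c+c} | OUT={c+c}

Merge at B3: IN[B3] = OUT[B1] ∩ OUT[B2] = {}
Applying B3's transfer function to that IN value gives OUT[B3] (row B3 above).

Answer: {d-f}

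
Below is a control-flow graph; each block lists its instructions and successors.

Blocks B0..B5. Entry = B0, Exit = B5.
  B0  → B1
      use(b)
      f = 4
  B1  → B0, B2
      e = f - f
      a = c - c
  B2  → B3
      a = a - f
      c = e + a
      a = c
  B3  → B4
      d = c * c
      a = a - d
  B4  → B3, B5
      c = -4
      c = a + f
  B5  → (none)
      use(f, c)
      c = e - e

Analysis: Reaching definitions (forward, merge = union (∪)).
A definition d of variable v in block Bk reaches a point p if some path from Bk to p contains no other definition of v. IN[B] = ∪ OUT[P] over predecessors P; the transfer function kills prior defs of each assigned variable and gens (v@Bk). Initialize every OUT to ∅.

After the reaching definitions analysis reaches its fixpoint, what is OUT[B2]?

Fixpoint table:
  B0:  IN={a@B1, e@B1, f@B0}  OUT={a@B1, e@B1, f@B0}
  B1:  IN={a@B1, e@B1, f@B0}  OUT={a@B1, e@B1, f@B0}
  B2:  IN={a@B1, e@B1, f@B0}  OUT={a@B2, c@B2, e@B1, f@B0}
  B3:  IN={a@B2, a@B3, c@B2, c@B4, d@B3, e@B1, f@B0}  OUT={a@B3, c@B2, c@B4, d@B3, e@B1, f@B0}
  B4:  IN={a@B3, c@B2, c@B4, d@B3, e@B1, f@B0}  OUT={a@B3, c@B4, d@B3, e@B1, f@B0}
  B5:  IN={a@B3, c@B4, d@B3, e@B1, f@B0}  OUT={a@B3, c@B5, d@B3, e@B1, f@B0}

Merge at B2: IN[B2] = OUT[B1] = {a@B1, e@B1, f@B0}
Applying B2's transfer function to that IN value gives OUT[B2] (row B2 above).

Answer: {a@B2, c@B2, e@B1, f@B0}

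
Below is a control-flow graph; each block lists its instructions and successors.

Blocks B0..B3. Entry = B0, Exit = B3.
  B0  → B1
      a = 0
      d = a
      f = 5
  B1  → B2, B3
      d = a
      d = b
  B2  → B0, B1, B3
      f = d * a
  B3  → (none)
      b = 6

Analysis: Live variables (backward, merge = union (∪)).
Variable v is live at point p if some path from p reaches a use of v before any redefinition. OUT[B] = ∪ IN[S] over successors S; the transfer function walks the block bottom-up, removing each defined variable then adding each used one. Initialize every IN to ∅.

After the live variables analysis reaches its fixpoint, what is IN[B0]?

Answer: {b}

Working:
Fixpoint table:
  B0:   IN={b}   OUT={a, b}
  B1:   IN={a, b}   OUT={a, b, d}
  B2:   IN={a, b, d}   OUT={a, b}
  B3:   IN={}   OUT={}

Merge at B0: OUT[B0] = IN[B1] = {a, b}
Applying B0's transfer function to that OUT value gives IN[B0] (row B0 above).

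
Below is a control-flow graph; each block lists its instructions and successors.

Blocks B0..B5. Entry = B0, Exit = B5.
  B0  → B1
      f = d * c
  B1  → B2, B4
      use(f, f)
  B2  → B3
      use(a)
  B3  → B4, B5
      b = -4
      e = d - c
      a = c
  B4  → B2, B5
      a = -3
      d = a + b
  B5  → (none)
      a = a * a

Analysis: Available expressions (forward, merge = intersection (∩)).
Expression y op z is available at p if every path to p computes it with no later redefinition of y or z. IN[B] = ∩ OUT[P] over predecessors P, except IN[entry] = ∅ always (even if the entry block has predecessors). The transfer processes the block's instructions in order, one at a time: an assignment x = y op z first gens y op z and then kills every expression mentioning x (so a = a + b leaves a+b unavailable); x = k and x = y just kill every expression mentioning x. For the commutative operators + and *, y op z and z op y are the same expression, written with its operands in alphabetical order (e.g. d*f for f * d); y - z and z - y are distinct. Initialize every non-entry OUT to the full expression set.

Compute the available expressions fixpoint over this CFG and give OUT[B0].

Converged values:
  B0:   IN={}   OUT={c*d}
  B1:   IN={c*d}   OUT={c*d}
  B2:   IN={}   OUT={}
  B3:   IN={}   OUT={d-c}
  B4:   IN={}   OUT={a+b}
  B5:   IN={}   OUT={}

B0 is the boundary node: IN[B0] = {}
Applying B0's transfer function to that IN value gives OUT[B0] (row B0 above).

Answer: {c*d}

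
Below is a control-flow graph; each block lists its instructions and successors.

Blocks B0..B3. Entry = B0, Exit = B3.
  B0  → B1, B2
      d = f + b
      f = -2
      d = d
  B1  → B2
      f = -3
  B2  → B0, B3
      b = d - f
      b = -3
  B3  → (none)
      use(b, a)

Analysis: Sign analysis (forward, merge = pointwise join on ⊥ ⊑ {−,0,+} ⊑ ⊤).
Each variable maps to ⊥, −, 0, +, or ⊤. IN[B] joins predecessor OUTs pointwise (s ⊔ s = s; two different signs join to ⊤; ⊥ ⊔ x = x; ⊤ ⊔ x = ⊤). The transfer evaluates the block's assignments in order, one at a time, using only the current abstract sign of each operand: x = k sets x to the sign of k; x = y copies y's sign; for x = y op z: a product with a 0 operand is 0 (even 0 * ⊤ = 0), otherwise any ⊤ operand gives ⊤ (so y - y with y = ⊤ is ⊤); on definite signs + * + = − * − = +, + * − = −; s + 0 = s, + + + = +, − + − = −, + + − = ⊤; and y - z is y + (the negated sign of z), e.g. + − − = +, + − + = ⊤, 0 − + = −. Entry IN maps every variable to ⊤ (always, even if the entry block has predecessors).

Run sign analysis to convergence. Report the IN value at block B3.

Answer: {a: ⊤, b: -, c: ⊤, d: ⊤, e: ⊤, f: -}

Working:
Fixpoint table:
  B0: | IN=(all ⊤) | OUT={f:-; rest ⊤}
  B1: | IN={f:-; rest ⊤} | OUT={f:-; rest ⊤}
  B2: | IN={f:-; rest ⊤} | OUT={b:-, f:-; rest ⊤}
  B3: | IN={b:-, f:-; rest ⊤} | OUT={b:-, f:-; rest ⊤}

Merge at B3: IN[B3] = OUT[B2] = {a: ⊤, b: -, c: ⊤, d: ⊤, e: ⊤, f: -}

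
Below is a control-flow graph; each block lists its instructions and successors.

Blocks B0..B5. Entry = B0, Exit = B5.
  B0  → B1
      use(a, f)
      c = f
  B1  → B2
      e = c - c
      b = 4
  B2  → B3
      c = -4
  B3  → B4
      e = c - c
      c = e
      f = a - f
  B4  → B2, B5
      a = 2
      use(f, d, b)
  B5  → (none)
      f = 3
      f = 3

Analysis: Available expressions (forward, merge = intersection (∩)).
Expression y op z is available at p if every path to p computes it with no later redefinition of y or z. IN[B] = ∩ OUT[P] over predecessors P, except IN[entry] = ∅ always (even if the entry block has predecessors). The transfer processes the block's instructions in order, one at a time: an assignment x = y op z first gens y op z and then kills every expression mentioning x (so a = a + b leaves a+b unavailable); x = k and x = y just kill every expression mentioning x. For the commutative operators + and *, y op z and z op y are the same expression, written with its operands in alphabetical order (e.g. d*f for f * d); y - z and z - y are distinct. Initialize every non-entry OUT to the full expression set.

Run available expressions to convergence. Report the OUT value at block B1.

Per-block solution:
  B0:   IN={}   OUT={}
  B1:   IN={}   OUT={c-c}
  B2:   IN={}   OUT={}
  B3:   IN={}   OUT={}
  B4:   IN={}   OUT={}
  B5:   IN={}   OUT={}

Merge at B1: IN[B1] = OUT[B0] = {}
Applying B1's transfer function to that IN value gives OUT[B1] (row B1 above).

Answer: {c-c}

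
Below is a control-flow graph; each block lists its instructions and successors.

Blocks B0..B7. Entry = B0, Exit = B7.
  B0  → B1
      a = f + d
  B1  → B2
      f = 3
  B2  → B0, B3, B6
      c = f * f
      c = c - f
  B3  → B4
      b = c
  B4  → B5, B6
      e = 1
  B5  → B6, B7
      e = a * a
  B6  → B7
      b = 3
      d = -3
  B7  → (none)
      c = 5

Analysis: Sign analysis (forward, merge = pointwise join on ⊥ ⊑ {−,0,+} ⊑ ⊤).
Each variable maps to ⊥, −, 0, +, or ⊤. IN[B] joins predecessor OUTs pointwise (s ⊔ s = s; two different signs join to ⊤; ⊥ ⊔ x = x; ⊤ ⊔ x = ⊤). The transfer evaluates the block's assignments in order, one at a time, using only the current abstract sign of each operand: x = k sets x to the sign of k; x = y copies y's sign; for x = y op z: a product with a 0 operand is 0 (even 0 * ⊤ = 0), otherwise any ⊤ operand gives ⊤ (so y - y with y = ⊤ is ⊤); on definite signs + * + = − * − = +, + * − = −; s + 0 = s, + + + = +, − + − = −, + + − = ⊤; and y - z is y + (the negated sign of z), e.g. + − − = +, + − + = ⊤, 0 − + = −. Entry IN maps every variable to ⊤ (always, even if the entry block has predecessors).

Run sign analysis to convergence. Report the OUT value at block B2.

Fixpoint table:
  B0:  IN=(all ⊤)  OUT=(all ⊤)
  B1:  IN=(all ⊤)  OUT={f:+; rest ⊤}
  B2:  IN={f:+; rest ⊤}  OUT={f:+; rest ⊤}
  B3:  IN={f:+; rest ⊤}  OUT={f:+; rest ⊤}
  B4:  IN={f:+; rest ⊤}  OUT={e:+, f:+; rest ⊤}
  B5:  IN={e:+, f:+; rest ⊤}  OUT={f:+; rest ⊤}
  B6:  IN={f:+; rest ⊤}  OUT={b:+, d:-, f:+; rest ⊤}
  B7:  IN={f:+; rest ⊤}  OUT={c:+, f:+; rest ⊤}

Merge at B2: IN[B2] = OUT[B1] = {a: ⊤, b: ⊤, c: ⊤, d: ⊤, e: ⊤, f: +}
Applying B2's transfer function to that IN value gives OUT[B2] (row B2 above).

Answer: {a: ⊤, b: ⊤, c: ⊤, d: ⊤, e: ⊤, f: +}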